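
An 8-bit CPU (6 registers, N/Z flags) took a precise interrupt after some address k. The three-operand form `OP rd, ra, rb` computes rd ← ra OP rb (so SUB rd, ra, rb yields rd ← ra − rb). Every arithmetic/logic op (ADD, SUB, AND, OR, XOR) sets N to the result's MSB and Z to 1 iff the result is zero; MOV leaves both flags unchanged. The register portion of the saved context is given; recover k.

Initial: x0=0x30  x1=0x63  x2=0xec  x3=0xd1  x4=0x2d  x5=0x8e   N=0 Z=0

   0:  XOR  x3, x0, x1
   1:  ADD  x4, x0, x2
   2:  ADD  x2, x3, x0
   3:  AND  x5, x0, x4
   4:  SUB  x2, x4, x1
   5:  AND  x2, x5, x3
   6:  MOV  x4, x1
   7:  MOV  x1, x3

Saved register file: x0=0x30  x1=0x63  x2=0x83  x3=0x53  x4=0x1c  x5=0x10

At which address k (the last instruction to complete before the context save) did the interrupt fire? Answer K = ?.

K = 3

after  0: x0=0x30 x1=0x63 x2=0xec x3=0x53 x4=0x2d x5=0x8e  N=0 Z=0
after  1: x0=0x30 x1=0x63 x2=0xec x3=0x53 x4=0x1c x5=0x8e  N=0 Z=0
after  2: x0=0x30 x1=0x63 x2=0x83 x3=0x53 x4=0x1c x5=0x8e  N=1 Z=0
after  3: x0=0x30 x1=0x63 x2=0x83 x3=0x53 x4=0x1c x5=0x10  N=0 Z=0
-- IRQ taken; context saved, return-PC = 4 --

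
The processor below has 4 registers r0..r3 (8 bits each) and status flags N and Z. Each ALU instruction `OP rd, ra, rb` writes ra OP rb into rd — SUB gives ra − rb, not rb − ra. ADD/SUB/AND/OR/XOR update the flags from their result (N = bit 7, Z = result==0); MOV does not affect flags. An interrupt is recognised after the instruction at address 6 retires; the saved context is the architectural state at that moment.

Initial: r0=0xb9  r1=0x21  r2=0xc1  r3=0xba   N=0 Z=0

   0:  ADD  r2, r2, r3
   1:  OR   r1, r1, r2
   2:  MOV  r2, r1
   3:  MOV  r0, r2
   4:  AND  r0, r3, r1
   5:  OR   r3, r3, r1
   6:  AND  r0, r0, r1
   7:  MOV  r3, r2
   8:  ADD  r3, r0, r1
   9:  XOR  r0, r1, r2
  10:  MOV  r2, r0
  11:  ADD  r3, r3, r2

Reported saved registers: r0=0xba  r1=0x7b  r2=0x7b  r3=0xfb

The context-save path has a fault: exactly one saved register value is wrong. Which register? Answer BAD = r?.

BAD = r0

after  0: r0=0xb9 r1=0x21 r2=0x7b r3=0xba  N=0 Z=0
after  1: r0=0xb9 r1=0x7b r2=0x7b r3=0xba  N=0 Z=0
after  2: r0=0xb9 r1=0x7b r2=0x7b r3=0xba  N=0 Z=0
after  3: r0=0x7b r1=0x7b r2=0x7b r3=0xba  N=0 Z=0
after  4: r0=0x3a r1=0x7b r2=0x7b r3=0xba  N=0 Z=0
after  5: r0=0x3a r1=0x7b r2=0x7b r3=0xfb  N=1 Z=0
after  6: r0=0x3a r1=0x7b r2=0x7b r3=0xfb  N=0 Z=0
-- IRQ taken; context saved, return-PC = 7 --
mismatch: r0: reported 0xba vs actual 0x3a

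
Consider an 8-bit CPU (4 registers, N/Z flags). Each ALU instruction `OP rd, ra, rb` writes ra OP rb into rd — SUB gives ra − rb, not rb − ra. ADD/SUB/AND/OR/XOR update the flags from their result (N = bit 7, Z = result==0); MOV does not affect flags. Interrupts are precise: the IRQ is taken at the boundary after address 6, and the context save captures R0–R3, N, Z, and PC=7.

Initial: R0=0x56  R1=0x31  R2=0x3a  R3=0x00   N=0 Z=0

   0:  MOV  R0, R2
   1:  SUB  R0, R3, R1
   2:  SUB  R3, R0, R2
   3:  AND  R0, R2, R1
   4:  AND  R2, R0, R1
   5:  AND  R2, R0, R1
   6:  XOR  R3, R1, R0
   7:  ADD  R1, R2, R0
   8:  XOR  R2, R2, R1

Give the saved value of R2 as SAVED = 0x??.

SAVED = 0x30

after  0: R0=0x3a R1=0x31 R2=0x3a R3=0x00  N=0 Z=0
after  1: R0=0xcf R1=0x31 R2=0x3a R3=0x00  N=1 Z=0
after  2: R0=0xcf R1=0x31 R2=0x3a R3=0x95  N=1 Z=0
after  3: R0=0x30 R1=0x31 R2=0x3a R3=0x95  N=0 Z=0
after  4: R0=0x30 R1=0x31 R2=0x30 R3=0x95  N=0 Z=0
after  5: R0=0x30 R1=0x31 R2=0x30 R3=0x95  N=0 Z=0
after  6: R0=0x30 R1=0x31 R2=0x30 R3=0x01  N=0 Z=0
-- IRQ taken; context saved, return-PC = 7 --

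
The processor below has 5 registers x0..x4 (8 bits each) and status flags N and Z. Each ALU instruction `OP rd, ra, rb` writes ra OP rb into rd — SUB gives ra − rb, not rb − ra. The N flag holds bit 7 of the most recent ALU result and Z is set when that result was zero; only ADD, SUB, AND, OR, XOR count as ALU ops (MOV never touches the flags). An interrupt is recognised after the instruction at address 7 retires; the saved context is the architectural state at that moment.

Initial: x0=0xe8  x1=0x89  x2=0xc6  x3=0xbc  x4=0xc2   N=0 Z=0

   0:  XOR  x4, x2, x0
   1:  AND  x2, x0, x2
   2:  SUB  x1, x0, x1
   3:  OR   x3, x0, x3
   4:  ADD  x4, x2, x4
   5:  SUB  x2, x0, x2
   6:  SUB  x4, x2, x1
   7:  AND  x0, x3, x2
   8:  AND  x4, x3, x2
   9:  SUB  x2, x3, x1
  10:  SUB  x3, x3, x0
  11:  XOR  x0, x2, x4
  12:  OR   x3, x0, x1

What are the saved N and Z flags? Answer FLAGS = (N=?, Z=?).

after  0: x0=0xe8 x1=0x89 x2=0xc6 x3=0xbc x4=0x2e  N=0 Z=0
after  1: x0=0xe8 x1=0x89 x2=0xc0 x3=0xbc x4=0x2e  N=1 Z=0
after  2: x0=0xe8 x1=0x5f x2=0xc0 x3=0xbc x4=0x2e  N=0 Z=0
after  3: x0=0xe8 x1=0x5f x2=0xc0 x3=0xfc x4=0x2e  N=1 Z=0
after  4: x0=0xe8 x1=0x5f x2=0xc0 x3=0xfc x4=0xee  N=1 Z=0
after  5: x0=0xe8 x1=0x5f x2=0x28 x3=0xfc x4=0xee  N=0 Z=0
after  6: x0=0xe8 x1=0x5f x2=0x28 x3=0xfc x4=0xc9  N=1 Z=0
after  7: x0=0x28 x1=0x5f x2=0x28 x3=0xfc x4=0xc9  N=0 Z=0
-- IRQ taken; context saved, return-PC = 8 --

FLAGS = (N=0, Z=0)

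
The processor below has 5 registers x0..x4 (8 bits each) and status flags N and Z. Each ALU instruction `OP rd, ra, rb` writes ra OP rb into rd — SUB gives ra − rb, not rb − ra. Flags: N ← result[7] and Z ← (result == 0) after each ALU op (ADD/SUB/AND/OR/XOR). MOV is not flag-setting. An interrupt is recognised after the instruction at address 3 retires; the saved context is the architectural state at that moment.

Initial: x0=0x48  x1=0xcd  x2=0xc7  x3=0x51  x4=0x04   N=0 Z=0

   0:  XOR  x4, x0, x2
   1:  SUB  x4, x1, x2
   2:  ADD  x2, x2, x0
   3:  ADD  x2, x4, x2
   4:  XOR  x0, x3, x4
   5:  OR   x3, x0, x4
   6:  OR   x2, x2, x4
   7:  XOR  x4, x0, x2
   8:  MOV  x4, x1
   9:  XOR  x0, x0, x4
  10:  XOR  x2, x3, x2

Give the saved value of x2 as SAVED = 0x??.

SAVED = 0x15

after  0: x0=0x48 x1=0xcd x2=0xc7 x3=0x51 x4=0x8f  N=1 Z=0
after  1: x0=0x48 x1=0xcd x2=0xc7 x3=0x51 x4=0x06  N=0 Z=0
after  2: x0=0x48 x1=0xcd x2=0x0f x3=0x51 x4=0x06  N=0 Z=0
after  3: x0=0x48 x1=0xcd x2=0x15 x3=0x51 x4=0x06  N=0 Z=0
-- IRQ taken; context saved, return-PC = 4 --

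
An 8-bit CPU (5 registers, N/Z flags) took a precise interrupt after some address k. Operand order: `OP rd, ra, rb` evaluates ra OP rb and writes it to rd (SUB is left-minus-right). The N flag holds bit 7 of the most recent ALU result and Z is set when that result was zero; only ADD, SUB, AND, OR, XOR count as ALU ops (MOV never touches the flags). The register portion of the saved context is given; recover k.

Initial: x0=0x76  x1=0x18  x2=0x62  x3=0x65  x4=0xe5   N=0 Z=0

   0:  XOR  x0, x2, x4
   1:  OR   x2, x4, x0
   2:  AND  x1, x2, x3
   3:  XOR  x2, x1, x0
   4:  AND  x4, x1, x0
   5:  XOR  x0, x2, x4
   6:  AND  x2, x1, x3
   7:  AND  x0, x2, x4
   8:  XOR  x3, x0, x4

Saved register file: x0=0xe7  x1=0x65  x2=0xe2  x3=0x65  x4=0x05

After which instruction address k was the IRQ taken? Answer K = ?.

K = 5

after  0: x0=0x87 x1=0x18 x2=0x62 x3=0x65 x4=0xe5  N=1 Z=0
after  1: x0=0x87 x1=0x18 x2=0xe7 x3=0x65 x4=0xe5  N=1 Z=0
after  2: x0=0x87 x1=0x65 x2=0xe7 x3=0x65 x4=0xe5  N=0 Z=0
after  3: x0=0x87 x1=0x65 x2=0xe2 x3=0x65 x4=0xe5  N=1 Z=0
after  4: x0=0x87 x1=0x65 x2=0xe2 x3=0x65 x4=0x05  N=0 Z=0
after  5: x0=0xe7 x1=0x65 x2=0xe2 x3=0x65 x4=0x05  N=1 Z=0
-- IRQ taken; context saved, return-PC = 6 --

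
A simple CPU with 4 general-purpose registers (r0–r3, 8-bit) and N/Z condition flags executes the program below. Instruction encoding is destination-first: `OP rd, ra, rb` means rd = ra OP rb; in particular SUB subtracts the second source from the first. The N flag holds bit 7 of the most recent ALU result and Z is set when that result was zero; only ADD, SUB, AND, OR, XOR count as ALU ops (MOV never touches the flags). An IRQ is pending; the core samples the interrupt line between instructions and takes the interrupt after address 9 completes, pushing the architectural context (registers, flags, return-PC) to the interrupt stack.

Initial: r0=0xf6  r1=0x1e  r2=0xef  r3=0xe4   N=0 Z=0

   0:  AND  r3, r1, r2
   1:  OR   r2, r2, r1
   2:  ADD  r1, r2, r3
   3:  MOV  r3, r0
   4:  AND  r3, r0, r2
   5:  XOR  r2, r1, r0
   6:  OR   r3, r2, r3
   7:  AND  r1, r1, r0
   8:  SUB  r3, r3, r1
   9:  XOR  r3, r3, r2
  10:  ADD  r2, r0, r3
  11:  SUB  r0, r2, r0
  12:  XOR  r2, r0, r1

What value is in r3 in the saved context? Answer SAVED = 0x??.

SAVED = 0x00

after  0: r0=0xf6 r1=0x1e r2=0xef r3=0x0e  N=0 Z=0
after  1: r0=0xf6 r1=0x1e r2=0xff r3=0x0e  N=1 Z=0
after  2: r0=0xf6 r1=0x0d r2=0xff r3=0x0e  N=0 Z=0
after  3: r0=0xf6 r1=0x0d r2=0xff r3=0xf6  N=0 Z=0
after  4: r0=0xf6 r1=0x0d r2=0xff r3=0xf6  N=1 Z=0
after  5: r0=0xf6 r1=0x0d r2=0xfb r3=0xf6  N=1 Z=0
after  6: r0=0xf6 r1=0x0d r2=0xfb r3=0xff  N=1 Z=0
after  7: r0=0xf6 r1=0x04 r2=0xfb r3=0xff  N=0 Z=0
after  8: r0=0xf6 r1=0x04 r2=0xfb r3=0xfb  N=1 Z=0
after  9: r0=0xf6 r1=0x04 r2=0xfb r3=0x00  N=0 Z=1
-- IRQ taken; context saved, return-PC = 10 --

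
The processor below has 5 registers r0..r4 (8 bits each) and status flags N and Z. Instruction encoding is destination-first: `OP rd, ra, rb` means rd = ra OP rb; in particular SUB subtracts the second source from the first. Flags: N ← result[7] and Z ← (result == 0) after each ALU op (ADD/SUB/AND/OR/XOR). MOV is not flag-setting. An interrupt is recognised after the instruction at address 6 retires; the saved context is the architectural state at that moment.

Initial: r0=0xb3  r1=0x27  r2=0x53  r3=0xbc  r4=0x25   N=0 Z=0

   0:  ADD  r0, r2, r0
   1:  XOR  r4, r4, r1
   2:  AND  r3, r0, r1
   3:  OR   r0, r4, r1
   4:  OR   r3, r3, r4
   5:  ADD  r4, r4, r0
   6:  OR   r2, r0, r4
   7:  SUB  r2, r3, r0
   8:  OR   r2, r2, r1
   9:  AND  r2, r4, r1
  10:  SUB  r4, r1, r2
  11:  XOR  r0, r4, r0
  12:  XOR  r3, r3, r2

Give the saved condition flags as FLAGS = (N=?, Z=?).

FLAGS = (N=0, Z=0)

after  0: r0=0x06 r1=0x27 r2=0x53 r3=0xbc r4=0x25  N=0 Z=0
after  1: r0=0x06 r1=0x27 r2=0x53 r3=0xbc r4=0x02  N=0 Z=0
after  2: r0=0x06 r1=0x27 r2=0x53 r3=0x06 r4=0x02  N=0 Z=0
after  3: r0=0x27 r1=0x27 r2=0x53 r3=0x06 r4=0x02  N=0 Z=0
after  4: r0=0x27 r1=0x27 r2=0x53 r3=0x06 r4=0x02  N=0 Z=0
after  5: r0=0x27 r1=0x27 r2=0x53 r3=0x06 r4=0x29  N=0 Z=0
after  6: r0=0x27 r1=0x27 r2=0x2f r3=0x06 r4=0x29  N=0 Z=0
-- IRQ taken; context saved, return-PC = 7 --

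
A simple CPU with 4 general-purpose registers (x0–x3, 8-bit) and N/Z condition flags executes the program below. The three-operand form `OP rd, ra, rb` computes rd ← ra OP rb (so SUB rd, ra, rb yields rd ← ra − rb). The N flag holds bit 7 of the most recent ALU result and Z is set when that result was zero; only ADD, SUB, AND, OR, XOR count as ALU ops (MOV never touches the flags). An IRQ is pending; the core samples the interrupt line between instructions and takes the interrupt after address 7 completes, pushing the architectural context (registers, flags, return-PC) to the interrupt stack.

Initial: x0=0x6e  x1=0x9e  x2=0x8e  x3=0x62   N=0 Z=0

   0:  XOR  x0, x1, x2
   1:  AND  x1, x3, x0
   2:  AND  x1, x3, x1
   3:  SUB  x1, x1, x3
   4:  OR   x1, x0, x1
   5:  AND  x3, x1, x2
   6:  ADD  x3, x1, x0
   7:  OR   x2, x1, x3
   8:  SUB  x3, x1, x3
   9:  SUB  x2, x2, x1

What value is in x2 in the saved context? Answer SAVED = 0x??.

after  0: x0=0x10 x1=0x9e x2=0x8e x3=0x62  N=0 Z=0
after  1: x0=0x10 x1=0x00 x2=0x8e x3=0x62  N=0 Z=1
after  2: x0=0x10 x1=0x00 x2=0x8e x3=0x62  N=0 Z=1
after  3: x0=0x10 x1=0x9e x2=0x8e x3=0x62  N=1 Z=0
after  4: x0=0x10 x1=0x9e x2=0x8e x3=0x62  N=1 Z=0
after  5: x0=0x10 x1=0x9e x2=0x8e x3=0x8e  N=1 Z=0
after  6: x0=0x10 x1=0x9e x2=0x8e x3=0xae  N=1 Z=0
after  7: x0=0x10 x1=0x9e x2=0xbe x3=0xae  N=1 Z=0
-- IRQ taken; context saved, return-PC = 8 --

SAVED = 0xbe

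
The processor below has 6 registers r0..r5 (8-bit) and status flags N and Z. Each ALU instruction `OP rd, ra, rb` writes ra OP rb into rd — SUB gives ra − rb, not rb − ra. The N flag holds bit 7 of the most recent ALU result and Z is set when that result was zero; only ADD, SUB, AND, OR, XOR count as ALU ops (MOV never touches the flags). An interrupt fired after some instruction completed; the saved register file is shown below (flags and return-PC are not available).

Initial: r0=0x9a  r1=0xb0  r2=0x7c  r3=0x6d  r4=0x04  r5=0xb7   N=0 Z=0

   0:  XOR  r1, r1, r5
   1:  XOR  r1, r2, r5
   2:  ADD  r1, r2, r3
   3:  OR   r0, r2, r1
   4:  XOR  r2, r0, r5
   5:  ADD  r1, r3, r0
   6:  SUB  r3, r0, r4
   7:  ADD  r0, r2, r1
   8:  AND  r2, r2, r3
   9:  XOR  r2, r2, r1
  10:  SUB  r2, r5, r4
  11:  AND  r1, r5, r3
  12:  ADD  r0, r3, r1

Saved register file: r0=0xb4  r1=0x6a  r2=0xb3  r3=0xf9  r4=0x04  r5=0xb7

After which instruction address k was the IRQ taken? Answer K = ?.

K = 10

after  0: r0=0x9a r1=0x07 r2=0x7c r3=0x6d r4=0x04 r5=0xb7  N=0 Z=0
after  1: r0=0x9a r1=0xcb r2=0x7c r3=0x6d r4=0x04 r5=0xb7  N=1 Z=0
after  2: r0=0x9a r1=0xe9 r2=0x7c r3=0x6d r4=0x04 r5=0xb7  N=1 Z=0
after  3: r0=0xfd r1=0xe9 r2=0x7c r3=0x6d r4=0x04 r5=0xb7  N=1 Z=0
after  4: r0=0xfd r1=0xe9 r2=0x4a r3=0x6d r4=0x04 r5=0xb7  N=0 Z=0
after  5: r0=0xfd r1=0x6a r2=0x4a r3=0x6d r4=0x04 r5=0xb7  N=0 Z=0
after  6: r0=0xfd r1=0x6a r2=0x4a r3=0xf9 r4=0x04 r5=0xb7  N=1 Z=0
after  7: r0=0xb4 r1=0x6a r2=0x4a r3=0xf9 r4=0x04 r5=0xb7  N=1 Z=0
after  8: r0=0xb4 r1=0x6a r2=0x48 r3=0xf9 r4=0x04 r5=0xb7  N=0 Z=0
after  9: r0=0xb4 r1=0x6a r2=0x22 r3=0xf9 r4=0x04 r5=0xb7  N=0 Z=0
after 10: r0=0xb4 r1=0x6a r2=0xb3 r3=0xf9 r4=0x04 r5=0xb7  N=1 Z=0
-- IRQ taken; context saved, return-PC = 11 --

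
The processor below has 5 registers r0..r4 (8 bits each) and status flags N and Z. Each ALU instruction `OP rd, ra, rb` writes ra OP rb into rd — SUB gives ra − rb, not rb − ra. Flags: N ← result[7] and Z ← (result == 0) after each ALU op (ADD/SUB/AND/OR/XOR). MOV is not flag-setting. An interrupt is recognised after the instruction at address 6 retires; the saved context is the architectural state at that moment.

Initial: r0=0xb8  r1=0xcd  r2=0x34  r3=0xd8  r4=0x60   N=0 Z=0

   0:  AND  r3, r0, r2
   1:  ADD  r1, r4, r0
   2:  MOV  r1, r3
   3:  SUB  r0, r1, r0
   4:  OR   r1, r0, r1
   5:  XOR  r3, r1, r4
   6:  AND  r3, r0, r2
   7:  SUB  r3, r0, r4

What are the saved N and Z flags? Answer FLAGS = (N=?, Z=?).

FLAGS = (N=0, Z=0)

after  0: r0=0xb8 r1=0xcd r2=0x34 r3=0x30 r4=0x60  N=0 Z=0
after  1: r0=0xb8 r1=0x18 r2=0x34 r3=0x30 r4=0x60  N=0 Z=0
after  2: r0=0xb8 r1=0x30 r2=0x34 r3=0x30 r4=0x60  N=0 Z=0
after  3: r0=0x78 r1=0x30 r2=0x34 r3=0x30 r4=0x60  N=0 Z=0
after  4: r0=0x78 r1=0x78 r2=0x34 r3=0x30 r4=0x60  N=0 Z=0
after  5: r0=0x78 r1=0x78 r2=0x34 r3=0x18 r4=0x60  N=0 Z=0
after  6: r0=0x78 r1=0x78 r2=0x34 r3=0x30 r4=0x60  N=0 Z=0
-- IRQ taken; context saved, return-PC = 7 --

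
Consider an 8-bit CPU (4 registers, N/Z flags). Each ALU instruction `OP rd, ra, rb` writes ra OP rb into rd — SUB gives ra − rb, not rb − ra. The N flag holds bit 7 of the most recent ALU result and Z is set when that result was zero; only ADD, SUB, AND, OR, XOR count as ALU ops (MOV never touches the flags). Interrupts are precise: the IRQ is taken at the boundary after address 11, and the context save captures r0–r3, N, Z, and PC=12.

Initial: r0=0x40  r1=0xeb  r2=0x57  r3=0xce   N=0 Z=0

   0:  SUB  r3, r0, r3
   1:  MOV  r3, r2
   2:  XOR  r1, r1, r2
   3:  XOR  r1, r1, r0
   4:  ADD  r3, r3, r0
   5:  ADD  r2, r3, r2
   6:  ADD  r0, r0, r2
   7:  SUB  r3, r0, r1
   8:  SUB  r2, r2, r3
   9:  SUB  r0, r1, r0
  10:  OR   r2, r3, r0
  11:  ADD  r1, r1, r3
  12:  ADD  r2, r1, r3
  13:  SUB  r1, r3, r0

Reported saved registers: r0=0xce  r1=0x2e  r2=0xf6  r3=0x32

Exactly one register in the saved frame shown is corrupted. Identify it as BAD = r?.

after  0: r0=0x40 r1=0xeb r2=0x57 r3=0x72  N=0 Z=0
after  1: r0=0x40 r1=0xeb r2=0x57 r3=0x57  N=0 Z=0
after  2: r0=0x40 r1=0xbc r2=0x57 r3=0x57  N=1 Z=0
after  3: r0=0x40 r1=0xfc r2=0x57 r3=0x57  N=1 Z=0
after  4: r0=0x40 r1=0xfc r2=0x57 r3=0x97  N=1 Z=0
after  5: r0=0x40 r1=0xfc r2=0xee r3=0x97  N=1 Z=0
after  6: r0=0x2e r1=0xfc r2=0xee r3=0x97  N=0 Z=0
after  7: r0=0x2e r1=0xfc r2=0xee r3=0x32  N=0 Z=0
after  8: r0=0x2e r1=0xfc r2=0xbc r3=0x32  N=1 Z=0
after  9: r0=0xce r1=0xfc r2=0xbc r3=0x32  N=1 Z=0
after 10: r0=0xce r1=0xfc r2=0xfe r3=0x32  N=1 Z=0
after 11: r0=0xce r1=0x2e r2=0xfe r3=0x32  N=0 Z=0
-- IRQ taken; context saved, return-PC = 12 --
mismatch: r2: reported 0xf6 vs actual 0xfe

BAD = r2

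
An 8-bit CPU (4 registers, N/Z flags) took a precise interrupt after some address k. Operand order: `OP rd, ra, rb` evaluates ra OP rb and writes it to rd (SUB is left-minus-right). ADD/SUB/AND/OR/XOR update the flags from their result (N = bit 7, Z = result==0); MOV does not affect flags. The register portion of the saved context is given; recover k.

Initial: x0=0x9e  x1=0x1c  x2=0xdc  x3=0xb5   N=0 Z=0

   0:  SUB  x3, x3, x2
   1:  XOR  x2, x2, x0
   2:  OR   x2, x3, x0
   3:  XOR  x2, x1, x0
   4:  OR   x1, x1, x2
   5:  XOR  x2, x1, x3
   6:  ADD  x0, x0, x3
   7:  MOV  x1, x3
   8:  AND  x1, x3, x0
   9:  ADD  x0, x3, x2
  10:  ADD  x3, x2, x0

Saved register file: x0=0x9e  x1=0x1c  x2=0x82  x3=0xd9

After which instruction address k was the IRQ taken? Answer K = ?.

K = 3

after  0: x0=0x9e x1=0x1c x2=0xdc x3=0xd9  N=1 Z=0
after  1: x0=0x9e x1=0x1c x2=0x42 x3=0xd9  N=0 Z=0
after  2: x0=0x9e x1=0x1c x2=0xdf x3=0xd9  N=1 Z=0
after  3: x0=0x9e x1=0x1c x2=0x82 x3=0xd9  N=1 Z=0
-- IRQ taken; context saved, return-PC = 4 --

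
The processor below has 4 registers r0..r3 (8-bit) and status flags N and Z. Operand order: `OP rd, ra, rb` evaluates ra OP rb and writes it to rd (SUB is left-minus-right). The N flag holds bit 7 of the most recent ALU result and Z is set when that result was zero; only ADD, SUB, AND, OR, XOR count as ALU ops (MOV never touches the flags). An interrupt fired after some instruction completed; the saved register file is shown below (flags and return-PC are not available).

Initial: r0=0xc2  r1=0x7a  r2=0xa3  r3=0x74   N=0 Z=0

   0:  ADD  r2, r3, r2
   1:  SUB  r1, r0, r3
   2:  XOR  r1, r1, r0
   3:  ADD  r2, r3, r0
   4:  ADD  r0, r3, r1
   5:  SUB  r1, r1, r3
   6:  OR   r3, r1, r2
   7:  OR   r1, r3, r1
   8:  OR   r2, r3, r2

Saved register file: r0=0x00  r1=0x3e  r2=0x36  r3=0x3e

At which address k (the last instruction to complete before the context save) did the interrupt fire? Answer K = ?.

after  0: r0=0xc2 r1=0x7a r2=0x17 r3=0x74  N=0 Z=0
after  1: r0=0xc2 r1=0x4e r2=0x17 r3=0x74  N=0 Z=0
after  2: r0=0xc2 r1=0x8c r2=0x17 r3=0x74  N=1 Z=0
after  3: r0=0xc2 r1=0x8c r2=0x36 r3=0x74  N=0 Z=0
after  4: r0=0x00 r1=0x8c r2=0x36 r3=0x74  N=0 Z=1
after  5: r0=0x00 r1=0x18 r2=0x36 r3=0x74  N=0 Z=0
after  6: r0=0x00 r1=0x18 r2=0x36 r3=0x3e  N=0 Z=0
after  7: r0=0x00 r1=0x3e r2=0x36 r3=0x3e  N=0 Z=0
-- IRQ taken; context saved, return-PC = 8 --

K = 7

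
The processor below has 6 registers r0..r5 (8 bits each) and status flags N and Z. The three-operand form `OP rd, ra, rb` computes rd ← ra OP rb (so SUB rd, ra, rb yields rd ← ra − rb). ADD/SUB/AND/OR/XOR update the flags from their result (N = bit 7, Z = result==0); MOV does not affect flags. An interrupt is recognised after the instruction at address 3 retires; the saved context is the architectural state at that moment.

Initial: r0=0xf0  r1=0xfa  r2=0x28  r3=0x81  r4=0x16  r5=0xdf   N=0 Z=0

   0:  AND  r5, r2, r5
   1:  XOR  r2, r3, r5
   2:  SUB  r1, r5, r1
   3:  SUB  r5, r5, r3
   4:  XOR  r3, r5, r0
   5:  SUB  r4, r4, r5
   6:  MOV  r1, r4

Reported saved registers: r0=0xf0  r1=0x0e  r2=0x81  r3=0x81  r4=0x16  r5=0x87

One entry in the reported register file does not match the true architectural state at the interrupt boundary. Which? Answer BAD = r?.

BAD = r2

after  0: r0=0xf0 r1=0xfa r2=0x28 r3=0x81 r4=0x16 r5=0x08  N=0 Z=0
after  1: r0=0xf0 r1=0xfa r2=0x89 r3=0x81 r4=0x16 r5=0x08  N=1 Z=0
after  2: r0=0xf0 r1=0x0e r2=0x89 r3=0x81 r4=0x16 r5=0x08  N=0 Z=0
after  3: r0=0xf0 r1=0x0e r2=0x89 r3=0x81 r4=0x16 r5=0x87  N=1 Z=0
-- IRQ taken; context saved, return-PC = 4 --
mismatch: r2: reported 0x81 vs actual 0x89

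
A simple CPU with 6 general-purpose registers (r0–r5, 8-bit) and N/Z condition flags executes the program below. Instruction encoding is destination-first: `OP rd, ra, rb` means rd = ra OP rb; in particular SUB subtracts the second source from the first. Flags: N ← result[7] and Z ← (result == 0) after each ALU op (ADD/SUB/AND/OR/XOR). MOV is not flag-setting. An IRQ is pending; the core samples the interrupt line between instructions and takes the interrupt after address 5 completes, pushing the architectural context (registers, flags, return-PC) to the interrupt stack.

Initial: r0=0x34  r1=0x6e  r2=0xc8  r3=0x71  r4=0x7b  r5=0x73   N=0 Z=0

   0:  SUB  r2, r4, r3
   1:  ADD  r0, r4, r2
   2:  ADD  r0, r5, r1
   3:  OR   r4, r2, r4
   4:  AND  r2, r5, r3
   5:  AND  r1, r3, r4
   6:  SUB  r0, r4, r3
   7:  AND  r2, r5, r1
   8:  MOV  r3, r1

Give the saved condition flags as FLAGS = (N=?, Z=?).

FLAGS = (N=0, Z=0)

after  0: r0=0x34 r1=0x6e r2=0x0a r3=0x71 r4=0x7b r5=0x73  N=0 Z=0
after  1: r0=0x85 r1=0x6e r2=0x0a r3=0x71 r4=0x7b r5=0x73  N=1 Z=0
after  2: r0=0xe1 r1=0x6e r2=0x0a r3=0x71 r4=0x7b r5=0x73  N=1 Z=0
after  3: r0=0xe1 r1=0x6e r2=0x0a r3=0x71 r4=0x7b r5=0x73  N=0 Z=0
after  4: r0=0xe1 r1=0x6e r2=0x71 r3=0x71 r4=0x7b r5=0x73  N=0 Z=0
after  5: r0=0xe1 r1=0x71 r2=0x71 r3=0x71 r4=0x7b r5=0x73  N=0 Z=0
-- IRQ taken; context saved, return-PC = 6 --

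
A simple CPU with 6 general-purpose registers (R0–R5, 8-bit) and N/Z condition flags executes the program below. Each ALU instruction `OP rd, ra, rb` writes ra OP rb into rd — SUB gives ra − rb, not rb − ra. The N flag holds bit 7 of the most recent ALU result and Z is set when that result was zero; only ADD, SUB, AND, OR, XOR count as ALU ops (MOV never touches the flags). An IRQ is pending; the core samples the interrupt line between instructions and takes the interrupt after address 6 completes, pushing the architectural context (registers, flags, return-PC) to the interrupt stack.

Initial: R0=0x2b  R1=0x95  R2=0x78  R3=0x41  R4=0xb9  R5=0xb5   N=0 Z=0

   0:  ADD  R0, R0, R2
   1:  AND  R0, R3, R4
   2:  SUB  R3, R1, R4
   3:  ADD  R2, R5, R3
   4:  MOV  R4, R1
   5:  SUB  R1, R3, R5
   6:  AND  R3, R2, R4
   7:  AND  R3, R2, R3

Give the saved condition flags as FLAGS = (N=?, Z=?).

FLAGS = (N=1, Z=0)

after  0: R0=0xa3 R1=0x95 R2=0x78 R3=0x41 R4=0xb9 R5=0xb5  N=1 Z=0
after  1: R0=0x01 R1=0x95 R2=0x78 R3=0x41 R4=0xb9 R5=0xb5  N=0 Z=0
after  2: R0=0x01 R1=0x95 R2=0x78 R3=0xdc R4=0xb9 R5=0xb5  N=1 Z=0
after  3: R0=0x01 R1=0x95 R2=0x91 R3=0xdc R4=0xb9 R5=0xb5  N=1 Z=0
after  4: R0=0x01 R1=0x95 R2=0x91 R3=0xdc R4=0x95 R5=0xb5  N=1 Z=0
after  5: R0=0x01 R1=0x27 R2=0x91 R3=0xdc R4=0x95 R5=0xb5  N=0 Z=0
after  6: R0=0x01 R1=0x27 R2=0x91 R3=0x91 R4=0x95 R5=0xb5  N=1 Z=0
-- IRQ taken; context saved, return-PC = 7 --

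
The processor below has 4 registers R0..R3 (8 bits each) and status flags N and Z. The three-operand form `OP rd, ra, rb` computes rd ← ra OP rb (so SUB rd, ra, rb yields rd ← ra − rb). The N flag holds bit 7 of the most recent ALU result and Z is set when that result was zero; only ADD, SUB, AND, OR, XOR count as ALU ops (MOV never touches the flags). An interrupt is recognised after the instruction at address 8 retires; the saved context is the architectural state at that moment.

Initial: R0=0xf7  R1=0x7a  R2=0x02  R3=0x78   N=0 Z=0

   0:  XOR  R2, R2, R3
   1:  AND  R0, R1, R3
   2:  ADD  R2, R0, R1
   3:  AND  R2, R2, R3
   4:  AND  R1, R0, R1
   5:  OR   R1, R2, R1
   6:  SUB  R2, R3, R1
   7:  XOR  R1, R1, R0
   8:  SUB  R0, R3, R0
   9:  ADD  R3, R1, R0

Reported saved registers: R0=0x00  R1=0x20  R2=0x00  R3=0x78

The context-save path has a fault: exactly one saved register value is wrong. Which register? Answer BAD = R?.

after  0: R0=0xf7 R1=0x7a R2=0x7a R3=0x78  N=0 Z=0
after  1: R0=0x78 R1=0x7a R2=0x7a R3=0x78  N=0 Z=0
after  2: R0=0x78 R1=0x7a R2=0xf2 R3=0x78  N=1 Z=0
after  3: R0=0x78 R1=0x7a R2=0x70 R3=0x78  N=0 Z=0
after  4: R0=0x78 R1=0x78 R2=0x70 R3=0x78  N=0 Z=0
after  5: R0=0x78 R1=0x78 R2=0x70 R3=0x78  N=0 Z=0
after  6: R0=0x78 R1=0x78 R2=0x00 R3=0x78  N=0 Z=1
after  7: R0=0x78 R1=0x00 R2=0x00 R3=0x78  N=0 Z=1
after  8: R0=0x00 R1=0x00 R2=0x00 R3=0x78  N=0 Z=1
-- IRQ taken; context saved, return-PC = 9 --
mismatch: R1: reported 0x20 vs actual 0x00

BAD = R1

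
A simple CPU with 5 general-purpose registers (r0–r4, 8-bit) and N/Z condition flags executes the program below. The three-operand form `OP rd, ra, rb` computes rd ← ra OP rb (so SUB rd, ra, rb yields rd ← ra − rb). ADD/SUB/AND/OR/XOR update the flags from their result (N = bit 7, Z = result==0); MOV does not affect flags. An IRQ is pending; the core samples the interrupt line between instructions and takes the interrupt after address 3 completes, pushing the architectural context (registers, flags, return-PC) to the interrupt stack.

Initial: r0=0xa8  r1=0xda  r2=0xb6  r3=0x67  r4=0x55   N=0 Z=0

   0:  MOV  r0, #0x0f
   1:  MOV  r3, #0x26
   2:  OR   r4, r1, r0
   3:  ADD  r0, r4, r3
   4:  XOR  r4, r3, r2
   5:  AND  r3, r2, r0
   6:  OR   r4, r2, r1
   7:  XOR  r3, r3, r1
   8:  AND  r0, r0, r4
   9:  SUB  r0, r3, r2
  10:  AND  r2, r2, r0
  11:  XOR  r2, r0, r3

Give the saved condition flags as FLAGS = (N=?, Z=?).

after  0: r0=0x0f r1=0xda r2=0xb6 r3=0x67 r4=0x55  N=0 Z=0
after  1: r0=0x0f r1=0xda r2=0xb6 r3=0x26 r4=0x55  N=0 Z=0
after  2: r0=0x0f r1=0xda r2=0xb6 r3=0x26 r4=0xdf  N=1 Z=0
after  3: r0=0x05 r1=0xda r2=0xb6 r3=0x26 r4=0xdf  N=0 Z=0
-- IRQ taken; context saved, return-PC = 4 --

FLAGS = (N=0, Z=0)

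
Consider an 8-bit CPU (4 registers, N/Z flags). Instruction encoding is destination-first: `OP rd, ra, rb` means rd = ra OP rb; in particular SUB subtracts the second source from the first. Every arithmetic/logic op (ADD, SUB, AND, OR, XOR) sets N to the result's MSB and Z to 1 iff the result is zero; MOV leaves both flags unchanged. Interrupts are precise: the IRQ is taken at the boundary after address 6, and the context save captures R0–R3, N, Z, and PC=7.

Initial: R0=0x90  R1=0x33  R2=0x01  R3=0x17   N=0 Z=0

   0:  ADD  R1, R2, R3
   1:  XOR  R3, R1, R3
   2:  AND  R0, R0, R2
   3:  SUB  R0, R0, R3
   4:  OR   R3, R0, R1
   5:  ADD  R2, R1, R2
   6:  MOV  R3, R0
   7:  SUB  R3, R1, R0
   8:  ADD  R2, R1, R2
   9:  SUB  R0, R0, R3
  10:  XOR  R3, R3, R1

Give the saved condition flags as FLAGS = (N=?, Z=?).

after  0: R0=0x90 R1=0x18 R2=0x01 R3=0x17  N=0 Z=0
after  1: R0=0x90 R1=0x18 R2=0x01 R3=0x0f  N=0 Z=0
after  2: R0=0x00 R1=0x18 R2=0x01 R3=0x0f  N=0 Z=1
after  3: R0=0xf1 R1=0x18 R2=0x01 R3=0x0f  N=1 Z=0
after  4: R0=0xf1 R1=0x18 R2=0x01 R3=0xf9  N=1 Z=0
after  5: R0=0xf1 R1=0x18 R2=0x19 R3=0xf9  N=0 Z=0
after  6: R0=0xf1 R1=0x18 R2=0x19 R3=0xf1  N=0 Z=0
-- IRQ taken; context saved, return-PC = 7 --

FLAGS = (N=0, Z=0)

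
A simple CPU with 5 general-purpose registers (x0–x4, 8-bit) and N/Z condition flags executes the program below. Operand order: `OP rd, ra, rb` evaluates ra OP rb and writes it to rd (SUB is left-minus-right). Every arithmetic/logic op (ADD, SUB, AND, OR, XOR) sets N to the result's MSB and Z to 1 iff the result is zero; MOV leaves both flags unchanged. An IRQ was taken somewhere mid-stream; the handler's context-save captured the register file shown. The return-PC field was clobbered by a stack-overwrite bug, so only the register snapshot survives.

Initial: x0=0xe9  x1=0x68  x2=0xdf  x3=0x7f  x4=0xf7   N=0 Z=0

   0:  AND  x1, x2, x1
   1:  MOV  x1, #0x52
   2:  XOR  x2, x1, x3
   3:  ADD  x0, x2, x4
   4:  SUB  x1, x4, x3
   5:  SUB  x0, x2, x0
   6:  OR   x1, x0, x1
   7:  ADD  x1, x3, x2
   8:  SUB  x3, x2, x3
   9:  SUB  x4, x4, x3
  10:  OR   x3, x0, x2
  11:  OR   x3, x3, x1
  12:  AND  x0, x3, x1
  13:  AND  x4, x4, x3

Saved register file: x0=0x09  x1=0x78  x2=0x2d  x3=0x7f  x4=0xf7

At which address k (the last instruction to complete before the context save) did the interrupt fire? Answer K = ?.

K = 5

after  0: x0=0xe9 x1=0x48 x2=0xdf x3=0x7f x4=0xf7  N=0 Z=0
after  1: x0=0xe9 x1=0x52 x2=0xdf x3=0x7f x4=0xf7  N=0 Z=0
after  2: x0=0xe9 x1=0x52 x2=0x2d x3=0x7f x4=0xf7  N=0 Z=0
after  3: x0=0x24 x1=0x52 x2=0x2d x3=0x7f x4=0xf7  N=0 Z=0
after  4: x0=0x24 x1=0x78 x2=0x2d x3=0x7f x4=0xf7  N=0 Z=0
after  5: x0=0x09 x1=0x78 x2=0x2d x3=0x7f x4=0xf7  N=0 Z=0
-- IRQ taken; context saved, return-PC = 6 --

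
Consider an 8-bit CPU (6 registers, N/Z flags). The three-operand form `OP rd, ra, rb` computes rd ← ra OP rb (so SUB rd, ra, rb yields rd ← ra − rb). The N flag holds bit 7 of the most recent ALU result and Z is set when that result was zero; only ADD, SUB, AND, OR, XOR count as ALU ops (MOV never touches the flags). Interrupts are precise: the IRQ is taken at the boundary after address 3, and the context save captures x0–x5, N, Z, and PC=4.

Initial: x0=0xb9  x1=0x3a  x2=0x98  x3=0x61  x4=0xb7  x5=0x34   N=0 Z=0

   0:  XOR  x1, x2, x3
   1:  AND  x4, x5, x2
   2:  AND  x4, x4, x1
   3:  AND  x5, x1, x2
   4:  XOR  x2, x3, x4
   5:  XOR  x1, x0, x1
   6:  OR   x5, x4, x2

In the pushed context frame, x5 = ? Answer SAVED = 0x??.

after  0: x0=0xb9 x1=0xf9 x2=0x98 x3=0x61 x4=0xb7 x5=0x34  N=1 Z=0
after  1: x0=0xb9 x1=0xf9 x2=0x98 x3=0x61 x4=0x10 x5=0x34  N=0 Z=0
after  2: x0=0xb9 x1=0xf9 x2=0x98 x3=0x61 x4=0x10 x5=0x34  N=0 Z=0
after  3: x0=0xb9 x1=0xf9 x2=0x98 x3=0x61 x4=0x10 x5=0x98  N=1 Z=0
-- IRQ taken; context saved, return-PC = 4 --

SAVED = 0x98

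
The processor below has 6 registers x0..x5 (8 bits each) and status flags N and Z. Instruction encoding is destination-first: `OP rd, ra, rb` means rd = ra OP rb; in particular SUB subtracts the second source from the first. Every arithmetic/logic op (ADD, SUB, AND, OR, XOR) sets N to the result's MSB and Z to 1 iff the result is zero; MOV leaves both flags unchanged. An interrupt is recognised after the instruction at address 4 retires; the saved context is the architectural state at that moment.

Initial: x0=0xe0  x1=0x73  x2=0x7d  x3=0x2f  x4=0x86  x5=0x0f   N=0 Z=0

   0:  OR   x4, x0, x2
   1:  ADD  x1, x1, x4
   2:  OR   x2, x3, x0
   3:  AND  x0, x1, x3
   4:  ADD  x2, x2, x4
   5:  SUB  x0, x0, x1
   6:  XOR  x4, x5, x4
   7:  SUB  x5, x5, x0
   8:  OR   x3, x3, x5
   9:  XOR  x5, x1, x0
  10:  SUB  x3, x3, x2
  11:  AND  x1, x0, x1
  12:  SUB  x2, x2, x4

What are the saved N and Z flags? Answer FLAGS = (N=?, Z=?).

FLAGS = (N=1, Z=0)

after  0: x0=0xe0 x1=0x73 x2=0x7d x3=0x2f x4=0xfd x5=0x0f  N=1 Z=0
after  1: x0=0xe0 x1=0x70 x2=0x7d x3=0x2f x4=0xfd x5=0x0f  N=0 Z=0
after  2: x0=0xe0 x1=0x70 x2=0xef x3=0x2f x4=0xfd x5=0x0f  N=1 Z=0
after  3: x0=0x20 x1=0x70 x2=0xef x3=0x2f x4=0xfd x5=0x0f  N=0 Z=0
after  4: x0=0x20 x1=0x70 x2=0xec x3=0x2f x4=0xfd x5=0x0f  N=1 Z=0
-- IRQ taken; context saved, return-PC = 5 --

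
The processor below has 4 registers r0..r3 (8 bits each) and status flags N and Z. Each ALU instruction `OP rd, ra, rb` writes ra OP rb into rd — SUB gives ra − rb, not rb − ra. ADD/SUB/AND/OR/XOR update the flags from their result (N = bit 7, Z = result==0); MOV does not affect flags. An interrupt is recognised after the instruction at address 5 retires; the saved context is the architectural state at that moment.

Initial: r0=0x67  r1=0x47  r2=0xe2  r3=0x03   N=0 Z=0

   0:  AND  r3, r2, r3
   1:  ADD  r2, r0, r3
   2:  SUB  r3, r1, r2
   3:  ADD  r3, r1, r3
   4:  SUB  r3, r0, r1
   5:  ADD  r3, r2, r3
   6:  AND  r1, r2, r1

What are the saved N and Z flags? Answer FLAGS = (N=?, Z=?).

FLAGS = (N=1, Z=0)

after  0: r0=0x67 r1=0x47 r2=0xe2 r3=0x02  N=0 Z=0
after  1: r0=0x67 r1=0x47 r2=0x69 r3=0x02  N=0 Z=0
after  2: r0=0x67 r1=0x47 r2=0x69 r3=0xde  N=1 Z=0
after  3: r0=0x67 r1=0x47 r2=0x69 r3=0x25  N=0 Z=0
after  4: r0=0x67 r1=0x47 r2=0x69 r3=0x20  N=0 Z=0
after  5: r0=0x67 r1=0x47 r2=0x69 r3=0x89  N=1 Z=0
-- IRQ taken; context saved, return-PC = 6 --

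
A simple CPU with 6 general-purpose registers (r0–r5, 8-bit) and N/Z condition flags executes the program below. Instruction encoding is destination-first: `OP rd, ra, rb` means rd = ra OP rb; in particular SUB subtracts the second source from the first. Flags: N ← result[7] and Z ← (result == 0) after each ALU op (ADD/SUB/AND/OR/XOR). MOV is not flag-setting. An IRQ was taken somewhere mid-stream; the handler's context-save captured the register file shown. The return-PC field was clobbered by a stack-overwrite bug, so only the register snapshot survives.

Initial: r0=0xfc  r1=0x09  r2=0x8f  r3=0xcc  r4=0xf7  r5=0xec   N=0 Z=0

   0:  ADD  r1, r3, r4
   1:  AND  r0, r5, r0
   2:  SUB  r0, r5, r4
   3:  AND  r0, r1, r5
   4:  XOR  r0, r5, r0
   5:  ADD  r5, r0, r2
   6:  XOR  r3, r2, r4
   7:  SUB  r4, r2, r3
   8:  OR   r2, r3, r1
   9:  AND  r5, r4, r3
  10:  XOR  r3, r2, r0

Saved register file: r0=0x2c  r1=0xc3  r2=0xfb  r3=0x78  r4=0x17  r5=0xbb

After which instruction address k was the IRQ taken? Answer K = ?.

after  0: r0=0xfc r1=0xc3 r2=0x8f r3=0xcc r4=0xf7 r5=0xec  N=1 Z=0
after  1: r0=0xec r1=0xc3 r2=0x8f r3=0xcc r4=0xf7 r5=0xec  N=1 Z=0
after  2: r0=0xf5 r1=0xc3 r2=0x8f r3=0xcc r4=0xf7 r5=0xec  N=1 Z=0
after  3: r0=0xc0 r1=0xc3 r2=0x8f r3=0xcc r4=0xf7 r5=0xec  N=1 Z=0
after  4: r0=0x2c r1=0xc3 r2=0x8f r3=0xcc r4=0xf7 r5=0xec  N=0 Z=0
after  5: r0=0x2c r1=0xc3 r2=0x8f r3=0xcc r4=0xf7 r5=0xbb  N=1 Z=0
after  6: r0=0x2c r1=0xc3 r2=0x8f r3=0x78 r4=0xf7 r5=0xbb  N=0 Z=0
after  7: r0=0x2c r1=0xc3 r2=0x8f r3=0x78 r4=0x17 r5=0xbb  N=0 Z=0
after  8: r0=0x2c r1=0xc3 r2=0xfb r3=0x78 r4=0x17 r5=0xbb  N=1 Z=0
-- IRQ taken; context saved, return-PC = 9 --

K = 8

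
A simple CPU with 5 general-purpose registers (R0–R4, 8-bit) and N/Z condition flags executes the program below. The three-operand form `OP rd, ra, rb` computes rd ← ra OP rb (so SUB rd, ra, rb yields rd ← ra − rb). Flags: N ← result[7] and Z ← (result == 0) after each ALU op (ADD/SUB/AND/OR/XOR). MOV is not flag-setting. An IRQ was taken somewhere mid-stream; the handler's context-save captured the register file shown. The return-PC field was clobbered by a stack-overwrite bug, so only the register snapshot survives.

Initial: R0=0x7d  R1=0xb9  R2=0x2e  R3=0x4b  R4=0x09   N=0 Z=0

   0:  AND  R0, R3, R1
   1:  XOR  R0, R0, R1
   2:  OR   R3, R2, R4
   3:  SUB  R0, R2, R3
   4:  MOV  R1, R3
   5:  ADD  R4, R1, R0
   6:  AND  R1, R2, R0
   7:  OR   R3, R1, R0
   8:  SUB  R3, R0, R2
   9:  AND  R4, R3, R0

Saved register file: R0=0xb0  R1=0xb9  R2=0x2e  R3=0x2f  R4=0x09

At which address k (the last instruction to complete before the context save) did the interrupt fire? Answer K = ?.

K = 2

after  0: R0=0x09 R1=0xb9 R2=0x2e R3=0x4b R4=0x09  N=0 Z=0
after  1: R0=0xb0 R1=0xb9 R2=0x2e R3=0x4b R4=0x09  N=1 Z=0
after  2: R0=0xb0 R1=0xb9 R2=0x2e R3=0x2f R4=0x09  N=0 Z=0
-- IRQ taken; context saved, return-PC = 3 --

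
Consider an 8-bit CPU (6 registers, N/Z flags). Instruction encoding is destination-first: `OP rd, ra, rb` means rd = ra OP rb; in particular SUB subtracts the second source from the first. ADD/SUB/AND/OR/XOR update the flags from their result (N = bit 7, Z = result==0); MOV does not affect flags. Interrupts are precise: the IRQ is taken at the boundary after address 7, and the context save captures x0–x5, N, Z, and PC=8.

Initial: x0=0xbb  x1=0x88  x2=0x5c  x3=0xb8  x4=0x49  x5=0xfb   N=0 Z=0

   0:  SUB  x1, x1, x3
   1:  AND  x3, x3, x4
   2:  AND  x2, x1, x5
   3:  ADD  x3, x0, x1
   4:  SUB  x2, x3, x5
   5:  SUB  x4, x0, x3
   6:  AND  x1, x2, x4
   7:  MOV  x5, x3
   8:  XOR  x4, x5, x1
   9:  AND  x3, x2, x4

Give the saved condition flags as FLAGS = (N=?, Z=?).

after  0: x0=0xbb x1=0xd0 x2=0x5c x3=0xb8 x4=0x49 x5=0xfb  N=1 Z=0
after  1: x0=0xbb x1=0xd0 x2=0x5c x3=0x08 x4=0x49 x5=0xfb  N=0 Z=0
after  2: x0=0xbb x1=0xd0 x2=0xd0 x3=0x08 x4=0x49 x5=0xfb  N=1 Z=0
after  3: x0=0xbb x1=0xd0 x2=0xd0 x3=0x8b x4=0x49 x5=0xfb  N=1 Z=0
after  4: x0=0xbb x1=0xd0 x2=0x90 x3=0x8b x4=0x49 x5=0xfb  N=1 Z=0
after  5: x0=0xbb x1=0xd0 x2=0x90 x3=0x8b x4=0x30 x5=0xfb  N=0 Z=0
after  6: x0=0xbb x1=0x10 x2=0x90 x3=0x8b x4=0x30 x5=0xfb  N=0 Z=0
after  7: x0=0xbb x1=0x10 x2=0x90 x3=0x8b x4=0x30 x5=0x8b  N=0 Z=0
-- IRQ taken; context saved, return-PC = 8 --

FLAGS = (N=0, Z=0)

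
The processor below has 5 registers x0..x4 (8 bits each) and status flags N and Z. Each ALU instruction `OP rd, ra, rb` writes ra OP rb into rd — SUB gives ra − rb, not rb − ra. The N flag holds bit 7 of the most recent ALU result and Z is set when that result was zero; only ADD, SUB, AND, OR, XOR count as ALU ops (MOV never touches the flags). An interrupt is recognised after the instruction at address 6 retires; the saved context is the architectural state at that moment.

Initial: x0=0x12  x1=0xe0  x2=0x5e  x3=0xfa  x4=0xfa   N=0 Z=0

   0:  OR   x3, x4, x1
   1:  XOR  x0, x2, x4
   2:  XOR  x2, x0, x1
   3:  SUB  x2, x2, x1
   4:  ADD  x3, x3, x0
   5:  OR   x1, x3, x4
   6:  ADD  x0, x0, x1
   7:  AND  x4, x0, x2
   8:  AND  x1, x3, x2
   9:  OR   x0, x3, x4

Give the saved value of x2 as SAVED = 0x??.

SAVED = 0x64

after  0: x0=0x12 x1=0xe0 x2=0x5e x3=0xfa x4=0xfa  N=1 Z=0
after  1: x0=0xa4 x1=0xe0 x2=0x5e x3=0xfa x4=0xfa  N=1 Z=0
after  2: x0=0xa4 x1=0xe0 x2=0x44 x3=0xfa x4=0xfa  N=0 Z=0
after  3: x0=0xa4 x1=0xe0 x2=0x64 x3=0xfa x4=0xfa  N=0 Z=0
after  4: x0=0xa4 x1=0xe0 x2=0x64 x3=0x9e x4=0xfa  N=1 Z=0
after  5: x0=0xa4 x1=0xfe x2=0x64 x3=0x9e x4=0xfa  N=1 Z=0
after  6: x0=0xa2 x1=0xfe x2=0x64 x3=0x9e x4=0xfa  N=1 Z=0
-- IRQ taken; context saved, return-PC = 7 --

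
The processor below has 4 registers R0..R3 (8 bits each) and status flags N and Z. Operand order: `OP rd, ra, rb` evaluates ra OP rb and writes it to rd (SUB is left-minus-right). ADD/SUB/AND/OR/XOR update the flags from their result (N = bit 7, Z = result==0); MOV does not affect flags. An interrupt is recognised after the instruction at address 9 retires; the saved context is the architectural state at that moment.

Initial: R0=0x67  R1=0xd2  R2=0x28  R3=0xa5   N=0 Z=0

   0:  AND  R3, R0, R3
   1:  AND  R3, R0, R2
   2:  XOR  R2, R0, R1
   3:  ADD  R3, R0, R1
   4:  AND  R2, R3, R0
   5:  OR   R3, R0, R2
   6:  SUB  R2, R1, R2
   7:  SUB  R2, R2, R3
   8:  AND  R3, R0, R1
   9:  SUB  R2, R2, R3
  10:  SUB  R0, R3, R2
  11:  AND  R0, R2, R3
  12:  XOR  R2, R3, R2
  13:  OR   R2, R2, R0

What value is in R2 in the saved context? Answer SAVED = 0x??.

after  0: R0=0x67 R1=0xd2 R2=0x28 R3=0x25  N=0 Z=0
after  1: R0=0x67 R1=0xd2 R2=0x28 R3=0x20  N=0 Z=0
after  2: R0=0x67 R1=0xd2 R2=0xb5 R3=0x20  N=1 Z=0
after  3: R0=0x67 R1=0xd2 R2=0xb5 R3=0x39  N=0 Z=0
after  4: R0=0x67 R1=0xd2 R2=0x21 R3=0x39  N=0 Z=0
after  5: R0=0x67 R1=0xd2 R2=0x21 R3=0x67  N=0 Z=0
after  6: R0=0x67 R1=0xd2 R2=0xb1 R3=0x67  N=1 Z=0
after  7: R0=0x67 R1=0xd2 R2=0x4a R3=0x67  N=0 Z=0
after  8: R0=0x67 R1=0xd2 R2=0x4a R3=0x42  N=0 Z=0
after  9: R0=0x67 R1=0xd2 R2=0x08 R3=0x42  N=0 Z=0
-- IRQ taken; context saved, return-PC = 10 --

SAVED = 0x08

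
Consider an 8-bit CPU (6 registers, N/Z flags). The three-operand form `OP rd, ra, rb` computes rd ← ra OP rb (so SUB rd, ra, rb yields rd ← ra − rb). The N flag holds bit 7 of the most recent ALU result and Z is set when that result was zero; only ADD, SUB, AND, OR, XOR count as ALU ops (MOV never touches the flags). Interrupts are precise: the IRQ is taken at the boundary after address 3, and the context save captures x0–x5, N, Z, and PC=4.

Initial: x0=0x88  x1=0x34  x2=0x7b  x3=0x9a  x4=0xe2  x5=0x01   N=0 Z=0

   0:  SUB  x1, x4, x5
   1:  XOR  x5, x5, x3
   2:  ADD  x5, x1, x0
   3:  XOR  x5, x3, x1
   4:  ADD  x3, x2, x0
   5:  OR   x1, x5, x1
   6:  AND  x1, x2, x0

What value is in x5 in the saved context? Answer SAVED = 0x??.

SAVED = 0x7b

after  0: x0=0x88 x1=0xe1 x2=0x7b x3=0x9a x4=0xe2 x5=0x01  N=1 Z=0
after  1: x0=0x88 x1=0xe1 x2=0x7b x3=0x9a x4=0xe2 x5=0x9b  N=1 Z=0
after  2: x0=0x88 x1=0xe1 x2=0x7b x3=0x9a x4=0xe2 x5=0x69  N=0 Z=0
after  3: x0=0x88 x1=0xe1 x2=0x7b x3=0x9a x4=0xe2 x5=0x7b  N=0 Z=0
-- IRQ taken; context saved, return-PC = 4 --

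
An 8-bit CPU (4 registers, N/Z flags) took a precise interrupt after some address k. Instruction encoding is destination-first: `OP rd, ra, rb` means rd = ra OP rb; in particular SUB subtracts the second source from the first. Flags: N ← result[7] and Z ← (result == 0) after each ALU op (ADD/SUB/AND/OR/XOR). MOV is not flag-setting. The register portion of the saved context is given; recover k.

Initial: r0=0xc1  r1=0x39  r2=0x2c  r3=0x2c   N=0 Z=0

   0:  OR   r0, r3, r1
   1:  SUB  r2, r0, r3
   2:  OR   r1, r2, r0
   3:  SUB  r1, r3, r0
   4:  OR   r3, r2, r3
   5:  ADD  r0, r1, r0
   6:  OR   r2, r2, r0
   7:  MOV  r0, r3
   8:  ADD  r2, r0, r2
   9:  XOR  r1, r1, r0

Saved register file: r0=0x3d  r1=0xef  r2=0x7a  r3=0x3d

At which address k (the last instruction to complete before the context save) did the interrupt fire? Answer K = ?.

after  0: r0=0x3d r1=0x39 r2=0x2c r3=0x2c  N=0 Z=0
after  1: r0=0x3d r1=0x39 r2=0x11 r3=0x2c  N=0 Z=0
after  2: r0=0x3d r1=0x3d r2=0x11 r3=0x2c  N=0 Z=0
after  3: r0=0x3d r1=0xef r2=0x11 r3=0x2c  N=1 Z=0
after  4: r0=0x3d r1=0xef r2=0x11 r3=0x3d  N=0 Z=0
after  5: r0=0x2c r1=0xef r2=0x11 r3=0x3d  N=0 Z=0
after  6: r0=0x2c r1=0xef r2=0x3d r3=0x3d  N=0 Z=0
after  7: r0=0x3d r1=0xef r2=0x3d r3=0x3d  N=0 Z=0
after  8: r0=0x3d r1=0xef r2=0x7a r3=0x3d  N=0 Z=0
-- IRQ taken; context saved, return-PC = 9 --

K = 8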